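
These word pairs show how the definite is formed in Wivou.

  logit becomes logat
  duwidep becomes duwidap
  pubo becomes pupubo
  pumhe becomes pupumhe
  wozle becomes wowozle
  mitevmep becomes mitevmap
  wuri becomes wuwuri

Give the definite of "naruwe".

nanaruwe

"naruwe" ends in a vowel. The stems ending in a vowel (wozle → wowozle, pumhe → pupumhe, wuri → wuwuri) repeat the first consonant+vowel as a prefix.
So naruwe → nanaruwe.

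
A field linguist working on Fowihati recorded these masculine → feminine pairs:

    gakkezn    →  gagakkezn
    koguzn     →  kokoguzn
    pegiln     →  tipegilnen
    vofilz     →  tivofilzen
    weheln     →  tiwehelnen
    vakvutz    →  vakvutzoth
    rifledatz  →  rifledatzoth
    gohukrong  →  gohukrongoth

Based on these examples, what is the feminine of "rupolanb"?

gakkezn and pegiln both end in -n yet inflect differently (gagakkezn, tipegilnen), so the final letter is not what conditions the rule; the second-to-last letter is.
"rupolanb" has second-to-last letter 'n'. The one such stem in the data (gohukrong → gohukrongoth) adds -oth, so the same rule applies.
So rupolanb → rupolanboth.

rupolanboth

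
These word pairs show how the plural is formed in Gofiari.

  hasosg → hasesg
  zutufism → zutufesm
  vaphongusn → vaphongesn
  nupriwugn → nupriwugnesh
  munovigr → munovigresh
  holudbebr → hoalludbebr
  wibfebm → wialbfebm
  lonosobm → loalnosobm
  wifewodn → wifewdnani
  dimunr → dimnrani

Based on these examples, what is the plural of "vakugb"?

vakugbesh

vaphongusn and nupriwugn both end in -n yet inflect differently (vaphongesn, nupriwugnesh), so the final letter is not what conditions the rule; the second-to-last letter is.
"vakugb" has second-to-last letter 'g'. The stems whose second-to-last letter is 'g' (nupriwugn → nupriwugnesh, munovigr → munovigresh) add -esh.
The other patterns: stems whose second-to-last letter is 's' change the last vowel to 'e'; stems whose second-to-last letter is 'b' insert -al- after the first vowel; stems whose second-to-last letter is 'd' or 'n' delete the last vowel and add -ani.
So vakugb → vakugbesh.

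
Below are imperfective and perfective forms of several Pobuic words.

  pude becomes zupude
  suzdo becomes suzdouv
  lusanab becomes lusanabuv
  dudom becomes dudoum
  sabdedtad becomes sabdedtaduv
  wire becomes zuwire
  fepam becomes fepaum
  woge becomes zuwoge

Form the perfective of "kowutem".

dudom and suzdo both have last vowel 'o' yet inflect differently (dudoum, suzdouv), so the last vowel is not what conditions the rule; the final letter is.
"kowutem" ends in -m. The stems ending in -m (dudom → dudoum, fepam → fepaum) drop the final letter and add -um.
So kowutem → kowuteum.

kowuteum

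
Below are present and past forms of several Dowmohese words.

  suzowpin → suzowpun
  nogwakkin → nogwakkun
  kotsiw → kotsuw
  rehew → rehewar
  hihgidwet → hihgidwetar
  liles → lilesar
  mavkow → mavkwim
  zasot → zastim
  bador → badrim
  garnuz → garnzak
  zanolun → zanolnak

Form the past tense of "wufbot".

wufbtim

"wufbot" has last vowel 'o'. The stems whose last vowel is 'o' (mavkow → mavkwim, zasot → zastim, bador → badrim) delete the last vowel and add -im.
The other patterns: stems whose last vowel is 'i' change the last vowel to 'u'; stems whose last vowel is 'e' add -ar; stems whose last vowel is 'u' delete the last vowel and add -ak.
So wufbot → wufbtim.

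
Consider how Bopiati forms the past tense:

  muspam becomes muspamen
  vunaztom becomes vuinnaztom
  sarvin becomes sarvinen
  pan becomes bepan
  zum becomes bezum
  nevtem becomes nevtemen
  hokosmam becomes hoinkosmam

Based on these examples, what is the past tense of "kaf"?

bekaf

"kaf" has 1 vowel. The stems with 1 vowel (zum → bezum, pan → bepan) add the prefix be-.
The other patterns: stems with 2 vowels add -en; stems with 3 vowels insert -in- after the first vowel.
So kaf → bekaf.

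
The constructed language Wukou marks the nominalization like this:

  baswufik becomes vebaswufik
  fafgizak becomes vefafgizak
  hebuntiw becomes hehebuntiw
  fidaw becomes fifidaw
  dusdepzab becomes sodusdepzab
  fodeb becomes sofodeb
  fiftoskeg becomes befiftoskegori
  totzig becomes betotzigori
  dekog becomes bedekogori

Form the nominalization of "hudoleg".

behudolegori

baswufik and hebuntiw both have last vowel 'i' yet inflect differently (vebaswufik, hehebuntiw), so the last vowel is not what conditions the rule; the final letter is.
"hudoleg" ends in -g. The stems ending in -g (fiftoskeg → befiftoskegori, totzig → betotzigori, dekog → bedekogori) add be- … -ori around the stem.
The other patterns: stems ending in -k add the prefix ve-; stems ending in -w repeat the first consonant+vowel as a prefix; stems ending in -b add the prefix so-.
So hudoleg → behudolegori.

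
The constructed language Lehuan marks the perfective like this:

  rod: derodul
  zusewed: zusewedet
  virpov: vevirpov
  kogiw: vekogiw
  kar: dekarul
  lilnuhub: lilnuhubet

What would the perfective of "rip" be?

rod and zusewed both end in -d yet inflect differently (derodul, zusewedet), so the final letter is not what conditions the rule; the number of vowels is.
"rip" has 1 vowel. The stems with 1 vowel (kar → dekarul, rod → derodul) add de- … -ul around the stem.
So rip → deripul.

deripul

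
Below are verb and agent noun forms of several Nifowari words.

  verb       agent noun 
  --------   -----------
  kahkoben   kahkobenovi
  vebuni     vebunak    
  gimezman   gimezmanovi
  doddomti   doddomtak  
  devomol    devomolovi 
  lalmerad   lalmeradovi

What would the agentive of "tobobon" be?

tobobonovi

"tobobon" ends in a consonant. The stems ending in a consonant (kahkoben → kahkobenovi, devomol → devomolovi, gimezman → gimezmanovi) add -ovi.
The other pattern: stems ending in a vowel drop the final letter and add -ak.
So tobobon → tobobonovi.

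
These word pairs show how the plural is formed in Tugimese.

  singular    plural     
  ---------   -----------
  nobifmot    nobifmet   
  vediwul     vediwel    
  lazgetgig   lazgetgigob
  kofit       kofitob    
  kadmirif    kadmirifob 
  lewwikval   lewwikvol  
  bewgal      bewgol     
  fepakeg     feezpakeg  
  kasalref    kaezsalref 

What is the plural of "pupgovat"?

pupgovot

"pupgovat" has last vowel 'a'. The stems whose last vowel is 'a' (lewwikval → lewwikvol, bewgal → bewgol) change the last vowel to 'o'.
So pupgovat → pupgovot.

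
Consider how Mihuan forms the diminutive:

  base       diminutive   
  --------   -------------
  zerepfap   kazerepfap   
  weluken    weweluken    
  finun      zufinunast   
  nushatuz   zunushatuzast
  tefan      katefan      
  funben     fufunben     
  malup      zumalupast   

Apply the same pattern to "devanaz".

finun and funben both end in -n yet inflect differently (zufinunast, fufunben), so the final letter is not what conditions the rule; the last vowel is.
"devanaz" has last vowel 'a'. The stems whose last vowel is 'a' (zerepfap → kazerepfap, tefan → katefan) add the prefix ka-.
The other patterns: stems whose last vowel is 'u' add zu- … -ast around the stem; stems whose last vowel is 'e' repeat the first consonant+vowel as a prefix.
So devanaz → kadevanaz.

kadevanaz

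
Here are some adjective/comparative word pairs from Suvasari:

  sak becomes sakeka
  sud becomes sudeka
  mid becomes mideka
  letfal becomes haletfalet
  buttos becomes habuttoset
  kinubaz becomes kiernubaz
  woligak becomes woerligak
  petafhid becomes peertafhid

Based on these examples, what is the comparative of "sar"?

"sar" has 1 vowel. The stems with 1 vowel (sak → sakeka, sud → sudeka, mid → mideka) add -eka.
The other patterns: stems with 2 vowels add ha- … -et around the stem; stems with 3 vowels insert -er- after the first vowel.
So sar → sareka.

sareka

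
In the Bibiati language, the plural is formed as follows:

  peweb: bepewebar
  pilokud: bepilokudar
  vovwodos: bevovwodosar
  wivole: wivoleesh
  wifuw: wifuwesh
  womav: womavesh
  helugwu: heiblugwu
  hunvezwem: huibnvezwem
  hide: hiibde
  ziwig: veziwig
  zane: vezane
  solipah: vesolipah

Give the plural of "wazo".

wazoesh

wivole and hide both end in -e yet inflect differently (wivoleesh, hiibde), so the final letter is not what conditions the rule; the first letter is.
"wazo" begins with w-. The stems beginning with w- (wivole → wivoleesh, wifuw → wifuwesh, womav → womavesh) add -esh.
So wazo → wazoesh.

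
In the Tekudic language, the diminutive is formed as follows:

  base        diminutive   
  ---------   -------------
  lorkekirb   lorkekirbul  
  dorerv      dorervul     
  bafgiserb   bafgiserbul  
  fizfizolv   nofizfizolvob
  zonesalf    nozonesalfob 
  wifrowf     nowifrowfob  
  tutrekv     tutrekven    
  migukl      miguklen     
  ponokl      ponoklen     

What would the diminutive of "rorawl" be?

nororawlob

"rorawl" has second-to-last letter 'w'. The one such stem in the data (wifrowf → nowifrowfob) adds no- … -ob around the stem, so the same rule applies.
The other patterns: stems whose second-to-last letter is 'r' add -ul; stems whose second-to-last letter is 'k' add -en.
So rorawl → nororawlob.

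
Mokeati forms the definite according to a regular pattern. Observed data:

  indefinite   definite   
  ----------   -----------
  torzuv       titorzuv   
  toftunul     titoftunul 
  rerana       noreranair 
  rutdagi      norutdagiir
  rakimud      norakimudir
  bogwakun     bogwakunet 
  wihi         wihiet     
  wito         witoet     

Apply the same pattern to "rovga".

norovgair

"rovga" begins with r-. The stems beginning with r- (rerana → noreranair, rutdagi → norutdagiir, rakimud → norakimudir) add no- … -ir around the stem.
The other patterns: stems beginning with t- add the prefix ti-; stems beginning with b- or w- add -et.
So rovga → norovgair.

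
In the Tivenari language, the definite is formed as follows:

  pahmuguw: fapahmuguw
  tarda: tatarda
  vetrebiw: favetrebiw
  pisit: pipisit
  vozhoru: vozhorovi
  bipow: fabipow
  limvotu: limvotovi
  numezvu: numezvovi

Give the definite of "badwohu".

numezvu and pahmuguw both have last vowel 'u' yet inflect differently (numezvovi, fapahmuguw), so the last vowel is not what conditions the rule; the final letter is.
"badwohu" ends in -u. The stems ending in -u (numezvu → numezvovi, vozhoru → vozhorovi, limvotu → limvotovi) drop the final letter and add -ovi.
The other patterns: stems ending in -w add the prefix fa-; stems ending in -a or -t repeat the first consonant+vowel as a prefix.
So badwohu → badwohovi.

badwohovi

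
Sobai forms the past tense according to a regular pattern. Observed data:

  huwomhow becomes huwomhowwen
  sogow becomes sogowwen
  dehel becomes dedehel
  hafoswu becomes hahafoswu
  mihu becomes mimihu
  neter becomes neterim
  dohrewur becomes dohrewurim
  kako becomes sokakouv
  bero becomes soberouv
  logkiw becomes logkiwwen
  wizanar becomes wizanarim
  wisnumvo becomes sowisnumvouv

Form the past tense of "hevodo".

bero and huwomhow both have last vowel 'o' yet inflect differently (soberouv, huwomhowwen), so the last vowel is not what conditions the rule; the final letter is.
"hevodo" ends in -o. The stems ending in -o (bero → soberouv, kako → sokakouv, wisnumvo → sowisnumvouv) add so- … -uv around the stem.
The other patterns: stems ending in -r add -im; stems ending in -w double the final consonant and add -en; stems ending in -l or -u repeat the first consonant+vowel as a prefix.
So hevodo → sohevodouv.

sohevodouv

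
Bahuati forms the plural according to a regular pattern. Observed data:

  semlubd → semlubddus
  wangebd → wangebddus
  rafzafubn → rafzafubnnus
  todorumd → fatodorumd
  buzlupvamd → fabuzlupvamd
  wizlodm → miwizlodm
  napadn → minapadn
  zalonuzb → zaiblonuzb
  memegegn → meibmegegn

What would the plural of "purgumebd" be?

semlubd and todorumd both end in -d yet inflect differently (semlubddus, fatodorumd), so the final letter is not what conditions the rule; the second-to-last letter is.
"purgumebd" has second-to-last letter 'b'. The stems whose second-to-last letter is 'b' (semlubd → semlubddus, wangebd → wangebddus, rafzafubn → rafzafubnnus) double the final consonant and add -us.
The other patterns: stems whose second-to-last letter is 'm' add the prefix fa-; stems whose second-to-last letter is 'd' add the prefix mi-; stems whose second-to-last letter is 'g' or 'z' insert -ib- after the first vowel.
So purgumebd → purgumebddus.

purgumebddus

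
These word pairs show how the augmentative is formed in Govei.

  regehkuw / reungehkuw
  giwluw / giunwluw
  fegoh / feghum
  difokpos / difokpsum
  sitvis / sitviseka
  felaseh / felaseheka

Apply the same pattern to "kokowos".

difokpos and sitvis both end in -s yet inflect differently (difokpsum, sitviseka), so the final letter is not what conditions the rule; the last vowel is.
"kokowos" has last vowel 'o'. The stems whose last vowel is 'o' (fegoh → feghum, difokpos → difokpsum) delete the last vowel and add -um.
The other patterns: stems whose last vowel is 'u' insert -un- after the first vowel; stems whose last vowel is 'e' or 'i' add -eka.
So kokowos → kokowsum.

kokowsum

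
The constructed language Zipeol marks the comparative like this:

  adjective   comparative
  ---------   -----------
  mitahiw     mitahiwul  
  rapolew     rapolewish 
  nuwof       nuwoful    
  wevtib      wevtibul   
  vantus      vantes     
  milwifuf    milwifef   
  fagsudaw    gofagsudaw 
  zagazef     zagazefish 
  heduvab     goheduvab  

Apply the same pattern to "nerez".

rapolew and fagsudaw both end in -w yet inflect differently (rapolewish, gofagsudaw), so the final letter is not what conditions the rule; the last vowel is.
"nerez" has last vowel 'e'. The stems whose last vowel is 'e' (rapolew → rapolewish, zagazef → zagazefish) add -ish.
The other patterns: stems whose last vowel is 'a' add the prefix go-; stems whose last vowel is 'u' change the last vowel to 'e'; stems whose last vowel is 'i' or 'o' add -ul.
So nerez → nerezish.

nerezish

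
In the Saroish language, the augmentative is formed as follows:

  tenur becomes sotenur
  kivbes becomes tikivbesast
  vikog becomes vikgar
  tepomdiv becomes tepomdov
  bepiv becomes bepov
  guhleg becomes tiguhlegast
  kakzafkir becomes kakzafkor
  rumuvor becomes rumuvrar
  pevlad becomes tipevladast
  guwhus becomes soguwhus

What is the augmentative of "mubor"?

mubrar

"mubor" has last vowel 'o'. The stems whose last vowel is 'o' (vikog → vikgar, rumuvor → rumuvrar) delete the last vowel and add -ar.
The other patterns: stems whose last vowel is 'i' change the last vowel to 'o'; stems whose last vowel is 'a' or 'e' add ti- … -ast around the stem; stems whose last vowel is 'u' add the prefix so-.
So mubor → mubrar.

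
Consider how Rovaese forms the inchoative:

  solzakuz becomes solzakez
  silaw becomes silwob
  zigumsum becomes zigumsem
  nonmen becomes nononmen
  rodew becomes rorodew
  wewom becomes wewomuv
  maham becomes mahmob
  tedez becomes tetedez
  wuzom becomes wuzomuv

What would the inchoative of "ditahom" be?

ditahomuv

zigumsum and maham both end in -m yet inflect differently (zigumsem, mahmob), so the final letter is not what conditions the rule; the last vowel is.
"ditahom" has last vowel 'o'. The stems whose last vowel is 'o' (wuzom → wuzomuv, wewom → wewomuv) add -uv.
The other patterns: stems whose last vowel is 'u' change the last vowel to 'e'; stems whose last vowel is 'a' delete the last vowel and add -ob; stems whose last vowel is 'e' repeat the first consonant+vowel as a prefix.
So ditahom → ditahomuv.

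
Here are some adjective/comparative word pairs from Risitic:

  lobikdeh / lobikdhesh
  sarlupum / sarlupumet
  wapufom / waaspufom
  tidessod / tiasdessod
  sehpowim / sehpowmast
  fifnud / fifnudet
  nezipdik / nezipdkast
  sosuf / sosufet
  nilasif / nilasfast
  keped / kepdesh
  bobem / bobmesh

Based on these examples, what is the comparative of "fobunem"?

"fobunem" has last vowel 'e'. The stems whose last vowel is 'e' (bobem → bobmesh, lobikdeh → lobikdhesh, keped → kepdesh) delete the last vowel and add -esh.
The other patterns: stems whose last vowel is 'o' insert -as- after the first vowel; stems whose last vowel is 'u' add -et; stems whose last vowel is 'i' delete the last vowel and add -ast.
So fobunem → fobunmesh.

fobunmesh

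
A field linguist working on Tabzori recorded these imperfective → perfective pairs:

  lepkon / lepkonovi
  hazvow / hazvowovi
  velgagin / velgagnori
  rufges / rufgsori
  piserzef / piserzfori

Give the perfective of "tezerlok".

tezerlokovi

lepkon and velgagin both end in -n yet inflect differently (lepkonovi, velgagnori), so the final letter is not what conditions the rule; the last vowel is.
"tezerlok" has last vowel 'o'. The stems whose last vowel is 'o' (lepkon → lepkonovi, hazvow → hazvowovi) add -ovi.
So tezerlok → tezerlokovi.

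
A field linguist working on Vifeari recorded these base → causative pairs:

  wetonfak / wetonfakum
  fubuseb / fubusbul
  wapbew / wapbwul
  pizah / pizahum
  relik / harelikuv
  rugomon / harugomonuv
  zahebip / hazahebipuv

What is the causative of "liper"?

wetonfak and relik both end in -k yet inflect differently (wetonfakum, harelikuv), so the final letter is not what conditions the rule; the last vowel is.
"liper" has last vowel 'e'. The stems whose last vowel is 'e' (fubuseb → fubusbul, wapbew → wapbwul) delete the last vowel and add -ul.
So liper → liprul.

liprul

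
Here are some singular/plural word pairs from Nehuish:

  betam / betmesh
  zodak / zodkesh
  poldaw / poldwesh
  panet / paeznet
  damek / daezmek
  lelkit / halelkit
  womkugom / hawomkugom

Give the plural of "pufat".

puftesh

"pufat" has last vowel 'a'. The stems whose last vowel is 'a' (betam → betmesh, zodak → zodkesh, poldaw → poldwesh) delete the last vowel and add -esh.
The other patterns: stems whose last vowel is 'e' insert -ez- after the first vowel; stems whose last vowel is 'i' or 'o' add the prefix ha-.
So pufat → puftesh.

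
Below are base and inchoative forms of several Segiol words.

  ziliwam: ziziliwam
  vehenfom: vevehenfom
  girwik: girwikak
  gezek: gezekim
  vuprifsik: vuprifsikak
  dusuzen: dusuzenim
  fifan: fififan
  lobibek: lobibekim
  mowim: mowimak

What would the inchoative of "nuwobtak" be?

gezek and girwik both end in -k yet inflect differently (gezekim, girwikak), so the final letter is not what conditions the rule; the last vowel is.
"nuwobtak" has last vowel 'a'. The stems whose last vowel is 'a' (ziliwam → ziziliwam, fifan → fififan) repeat the first consonant+vowel as a prefix.
So nuwobtak → nunuwobtak.

nunuwobtak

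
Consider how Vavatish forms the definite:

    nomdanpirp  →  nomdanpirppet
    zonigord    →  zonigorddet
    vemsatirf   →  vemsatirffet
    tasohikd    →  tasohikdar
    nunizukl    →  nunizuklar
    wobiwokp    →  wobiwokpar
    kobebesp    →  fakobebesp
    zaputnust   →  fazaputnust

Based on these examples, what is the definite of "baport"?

baporttet

"baport" has second-to-last letter 'r'. The stems whose second-to-last letter is 'r' (nomdanpirp → nomdanpirppet, zonigord → zonigorddet, vemsatirf → vemsatirffet) double the final consonant and add -et.
So baport → baporttet.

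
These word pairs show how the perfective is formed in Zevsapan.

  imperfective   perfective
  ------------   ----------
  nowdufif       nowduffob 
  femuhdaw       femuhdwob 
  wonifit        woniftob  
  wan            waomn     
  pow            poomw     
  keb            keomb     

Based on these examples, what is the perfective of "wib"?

wiomb

femuhdaw and pow both end in -w yet inflect differently (femuhdwob, poomw), so the final letter is not what conditions the rule; the number of vowels is.
"wib" has 1 vowel. The stems with 1 vowel (wan → waomn, pow → poomw, keb → keomb) insert -om- after the first vowel.
So wib → wiomb.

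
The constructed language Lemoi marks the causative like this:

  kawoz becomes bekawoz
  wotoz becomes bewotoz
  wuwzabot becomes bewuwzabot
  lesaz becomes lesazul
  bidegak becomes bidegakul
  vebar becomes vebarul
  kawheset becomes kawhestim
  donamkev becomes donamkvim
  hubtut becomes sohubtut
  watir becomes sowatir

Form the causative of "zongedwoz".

bezongedwoz

kawoz and lesaz both end in -z yet inflect differently (bekawoz, lesazul), so the final letter is not what conditions the rule; the last vowel is.
"zongedwoz" has last vowel 'o'. The stems whose last vowel is 'o' (kawoz → bekawoz, wotoz → bewotoz, wuwzabot → bewuwzabot) add the prefix be-.
The other patterns: stems whose last vowel is 'a' add -ul; stems whose last vowel is 'e' delete the last vowel and add -im; stems whose last vowel is 'i' or 'u' add the prefix so-.
So zongedwoz → bezongedwoz.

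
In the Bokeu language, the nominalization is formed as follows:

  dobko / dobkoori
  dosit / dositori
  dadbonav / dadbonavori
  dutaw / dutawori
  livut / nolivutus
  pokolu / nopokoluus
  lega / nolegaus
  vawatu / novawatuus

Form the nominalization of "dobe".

dosit and livut both end in -t yet inflect differently (dositori, nolivutus), so the final letter is not what conditions the rule; the first letter is.
"dobe" begins with d-. The stems beginning with d- (dobko → dobkoori, dosit → dositori, dadbonav → dadbonavori) add -ori.
The other pattern: stems beginning with l-, p- or v- add no- … -us around the stem.
So dobe → dobeori.

dobeori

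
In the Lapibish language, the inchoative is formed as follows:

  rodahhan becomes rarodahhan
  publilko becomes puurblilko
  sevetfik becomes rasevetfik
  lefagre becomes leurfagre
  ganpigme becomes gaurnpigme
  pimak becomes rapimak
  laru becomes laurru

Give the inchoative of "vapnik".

pimak and publilko both begin with p- yet inflect differently (rapimak, puurblilko), so the first letter is not what conditions the rule; whether the stem ends in a vowel or a consonant is.
"vapnik" ends in a consonant. The stems ending in a consonant (rodahhan → rarodahhan, pimak → rapimak, sevetfik → rasevetfik) add the prefix ra-.
The other pattern: stems ending in a vowel insert -ur- after the first vowel.
So vapnik → ravapnik.

ravapnik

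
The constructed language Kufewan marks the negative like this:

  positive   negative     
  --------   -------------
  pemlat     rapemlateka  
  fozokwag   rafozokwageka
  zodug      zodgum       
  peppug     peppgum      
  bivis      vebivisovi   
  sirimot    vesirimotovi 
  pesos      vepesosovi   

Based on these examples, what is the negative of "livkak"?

ralivkakeka

"livkak" has last vowel 'a'. The stems whose last vowel is 'a' (pemlat → rapemlateka, fozokwag → rafozokwageka) add ra- … -eka around the stem.
So livkak → ralivkakeka.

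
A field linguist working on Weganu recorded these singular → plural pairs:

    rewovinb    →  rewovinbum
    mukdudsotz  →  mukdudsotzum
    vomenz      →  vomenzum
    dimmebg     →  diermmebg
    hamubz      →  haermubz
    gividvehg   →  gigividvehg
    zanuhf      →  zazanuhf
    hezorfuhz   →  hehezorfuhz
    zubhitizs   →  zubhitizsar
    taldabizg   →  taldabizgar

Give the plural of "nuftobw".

"nuftobw" has second-to-last letter 'b'. The stems whose second-to-last letter is 'b' (dimmebg → diermmebg, hamubz → haermubz) insert -er- after the first vowel.
So nuftobw → nuerftobw.

nuerftobw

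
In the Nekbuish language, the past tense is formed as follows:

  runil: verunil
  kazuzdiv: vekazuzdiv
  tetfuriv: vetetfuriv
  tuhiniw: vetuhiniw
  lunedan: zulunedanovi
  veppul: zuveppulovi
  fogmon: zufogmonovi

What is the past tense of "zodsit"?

runil and veppul both end in -l yet inflect differently (verunil, zuveppulovi), so the final letter is not what conditions the rule; the last vowel is.
"zodsit" has last vowel 'i'. The stems whose last vowel is 'i' (runil → verunil, kazuzdiv → vekazuzdiv, tetfuriv → vetetfuriv) add the prefix ve-.
The other pattern: stems whose last vowel is 'a', 'o' or 'u' add zu- … -ovi around the stem.
So zodsit → vezodsit.

vezodsit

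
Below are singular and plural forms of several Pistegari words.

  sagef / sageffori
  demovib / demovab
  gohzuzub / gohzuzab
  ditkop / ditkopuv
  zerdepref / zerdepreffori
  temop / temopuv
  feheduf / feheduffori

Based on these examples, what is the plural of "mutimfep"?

mutimfepuv

feheduf and gohzuzub both have last vowel 'u' yet inflect differently (feheduffori, gohzuzab), so the last vowel is not what conditions the rule; the final letter is.
"mutimfep" ends in -p. The stems ending in -p (ditkop → ditkopuv, temop → temopuv) add -uv.
The other patterns: stems ending in -f double the final consonant and add -ori; stems ending in -b change the last vowel to 'a'.
So mutimfep → mutimfepuv.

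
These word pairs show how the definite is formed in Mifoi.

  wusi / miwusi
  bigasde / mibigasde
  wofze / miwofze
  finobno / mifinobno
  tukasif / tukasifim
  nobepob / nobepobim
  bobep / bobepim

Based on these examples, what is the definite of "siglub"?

siglubim

tukasif and wusi both have last vowel 'i' yet inflect differently (tukasifim, miwusi), so the last vowel is not what conditions the rule; whether the stem ends in a vowel or a consonant is.
"siglub" ends in a consonant. The stems ending in a consonant (bobep → bobepim, tukasif → tukasifim, nobepob → nobepobim) add -im.
So siglub → siglubim.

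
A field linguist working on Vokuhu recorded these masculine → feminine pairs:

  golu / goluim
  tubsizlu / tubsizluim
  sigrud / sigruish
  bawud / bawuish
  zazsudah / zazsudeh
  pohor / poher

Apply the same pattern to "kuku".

golu and sigrud both have last vowel 'u' yet inflect differently (goluim, sigruish), so the last vowel is not what conditions the rule; the final letter is.
"kuku" ends in -u. The stems ending in -u (golu → goluim, tubsizlu → tubsizluim) add -im.
The other patterns: stems ending in -d drop the final letter and add -ish; stems ending in -h or -r change the last vowel to 'e'.
So kuku → kukuim.

kukuim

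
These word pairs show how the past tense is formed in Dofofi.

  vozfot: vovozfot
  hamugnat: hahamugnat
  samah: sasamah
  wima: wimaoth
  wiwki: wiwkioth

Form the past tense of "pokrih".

hamugnat and wima both have last vowel 'a' yet inflect differently (hahamugnat, wimaoth), so the last vowel is not what conditions the rule; whether the stem ends in a vowel or a consonant is.
"pokrih" ends in a consonant. The stems ending in a consonant (vozfot → vovozfot, hamugnat → hahamugnat, samah → sasamah) repeat the first consonant+vowel as a prefix.
The other pattern: stems ending in a vowel add -oth.
So pokrih → popokrih.

popokrih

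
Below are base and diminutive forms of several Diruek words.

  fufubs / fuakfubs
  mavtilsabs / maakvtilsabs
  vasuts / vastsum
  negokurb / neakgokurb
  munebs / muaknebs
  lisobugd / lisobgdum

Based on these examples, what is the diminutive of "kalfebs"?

kaaklfebs

"kalfebs" has second-to-last letter 'b'. The stems whose second-to-last letter is 'b' (munebs → muaknebs, mavtilsabs → maakvtilsabs, fufubs → fuakfubs) insert -ak- after the first vowel.
The other pattern: stems whose second-to-last letter is 'g' or 't' delete the last vowel and add -um.
So kalfebs → kaaklfebs.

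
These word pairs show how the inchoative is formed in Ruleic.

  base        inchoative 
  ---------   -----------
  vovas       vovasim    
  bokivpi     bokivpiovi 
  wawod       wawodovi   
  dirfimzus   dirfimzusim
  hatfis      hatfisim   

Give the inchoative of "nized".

"nized" ends in -d. The one such stem in the data (wawod → wawodovi) adds -ovi, so the same rule applies.
The other pattern: stems ending in -s add -im.
So nized → nizedovi.

nizedovi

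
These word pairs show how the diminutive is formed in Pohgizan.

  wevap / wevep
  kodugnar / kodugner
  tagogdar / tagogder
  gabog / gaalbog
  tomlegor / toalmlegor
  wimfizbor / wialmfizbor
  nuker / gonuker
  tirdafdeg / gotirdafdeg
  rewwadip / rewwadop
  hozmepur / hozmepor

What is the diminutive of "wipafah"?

"wipafah" has last vowel 'a'. The stems whose last vowel is 'a' (wevap → wevep, kodugnar → kodugner, tagogdar → tagogder) change the last vowel to 'e'.
The other patterns: stems whose last vowel is 'o' insert -al- after the first vowel; stems whose last vowel is 'e' add the prefix go-; stems whose last vowel is 'i' or 'u' change the last vowel to 'o'.
So wipafah → wipafeh.

wipafeh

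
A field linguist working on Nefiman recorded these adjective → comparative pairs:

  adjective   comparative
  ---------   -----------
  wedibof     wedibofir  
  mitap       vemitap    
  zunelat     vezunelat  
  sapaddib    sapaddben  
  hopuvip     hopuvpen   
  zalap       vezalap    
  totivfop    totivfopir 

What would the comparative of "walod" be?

walodir

"walod" has last vowel 'o'. The stems whose last vowel is 'o' (wedibof → wedibofir, totivfop → totivfopir) add -ir.
So walod → walodir.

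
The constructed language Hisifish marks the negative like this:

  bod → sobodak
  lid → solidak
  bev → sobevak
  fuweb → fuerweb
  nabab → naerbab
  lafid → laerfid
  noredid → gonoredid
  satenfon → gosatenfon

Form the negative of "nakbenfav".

bod and lafid both end in -d yet inflect differently (sobodak, laerfid), so the final letter is not what conditions the rule; the number of vowels is.
"nakbenfav" has 3 vowels. The stems with 3 vowels (noredid → gonoredid, satenfon → gosatenfon) add the prefix go-.
So nakbenfav → gonakbenfav.

gonakbenfav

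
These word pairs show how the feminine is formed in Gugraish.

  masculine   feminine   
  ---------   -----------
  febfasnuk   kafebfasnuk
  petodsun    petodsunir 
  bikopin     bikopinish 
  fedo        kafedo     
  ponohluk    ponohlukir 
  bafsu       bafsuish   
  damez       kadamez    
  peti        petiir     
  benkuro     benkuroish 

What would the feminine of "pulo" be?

puloir

"pulo" begins with p-. The stems beginning with p- (petodsun → petodsunir, peti → petiir, ponohluk → ponohlukir) add -ir.
So pulo → puloir.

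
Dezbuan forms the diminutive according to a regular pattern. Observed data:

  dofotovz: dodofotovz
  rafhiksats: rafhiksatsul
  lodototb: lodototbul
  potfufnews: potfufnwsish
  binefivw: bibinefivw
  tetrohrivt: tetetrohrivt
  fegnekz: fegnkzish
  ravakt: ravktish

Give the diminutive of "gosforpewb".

rafhiksats and potfufnews both end in -s yet inflect differently (rafhiksatsul, potfufnwsish), so the final letter is not what conditions the rule; the second-to-last letter is.
"gosforpewb" has second-to-last letter 'w'. The one such stem in the data (potfufnews → potfufnwsish) deletes the last vowel and adds -ish (as do fegnekz, ravakt), so the same rule applies.
The other patterns: stems whose second-to-last letter is 't' add -ul; stems whose second-to-last letter is 'v' repeat the first consonant+vowel as a prefix.
So gosforpewb → gosforpwbish.

gosforpwbish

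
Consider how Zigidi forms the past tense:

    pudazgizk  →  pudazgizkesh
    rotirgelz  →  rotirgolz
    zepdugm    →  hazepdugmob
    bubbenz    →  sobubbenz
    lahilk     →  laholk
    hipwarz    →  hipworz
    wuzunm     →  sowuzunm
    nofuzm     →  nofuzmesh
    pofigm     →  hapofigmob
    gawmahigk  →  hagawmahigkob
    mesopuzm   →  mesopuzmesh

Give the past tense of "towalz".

towolz

mesopuzm and wuzunm both end in -m yet inflect differently (mesopuzmesh, sowuzunm), so the final letter is not what conditions the rule; the second-to-last letter is.
"towalz" has second-to-last letter 'l'. The stems whose second-to-last letter is 'l' (lahilk → laholk, rotirgelz → rotirgolz) change the last vowel to 'o'.
The other patterns: stems whose second-to-last letter is 'z' add -esh; stems whose second-to-last letter is 'n' add the prefix so-; stems whose second-to-last letter is 'g' add ha- … -ob around the stem.
So towalz → towolz.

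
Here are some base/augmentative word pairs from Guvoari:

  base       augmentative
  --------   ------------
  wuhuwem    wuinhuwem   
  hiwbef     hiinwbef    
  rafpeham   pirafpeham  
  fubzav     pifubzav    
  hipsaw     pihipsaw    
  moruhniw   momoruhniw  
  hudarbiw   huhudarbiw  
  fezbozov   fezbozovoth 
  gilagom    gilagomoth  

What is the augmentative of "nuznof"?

"nuznof" has last vowel 'o'. The stems whose last vowel is 'o' (fezbozov → fezbozovoth, gilagom → gilagomoth) add -oth.
The other patterns: stems whose last vowel is 'e' insert -in- after the first vowel; stems whose last vowel is 'a' add the prefix pi-; stems whose last vowel is 'i' repeat the first consonant+vowel as a prefix.
So nuznof → nuznofoth.

nuznofoth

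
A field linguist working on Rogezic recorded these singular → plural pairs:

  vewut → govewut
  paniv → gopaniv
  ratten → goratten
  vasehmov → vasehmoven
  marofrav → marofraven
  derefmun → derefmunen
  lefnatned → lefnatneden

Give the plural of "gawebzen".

paniv and vasehmov both end in -v yet inflect differently (gopaniv, vasehmoven), so the final letter is not what conditions the rule; the number of vowels is.
"gawebzen" has 3 vowels. The stems with 3 vowels (vasehmov → vasehmoven, marofrav → marofraven, derefmun → derefmunen) add -en.
The other pattern: stems with 2 vowels add the prefix go-.
So gawebzen → gawebzenen.

gawebzenen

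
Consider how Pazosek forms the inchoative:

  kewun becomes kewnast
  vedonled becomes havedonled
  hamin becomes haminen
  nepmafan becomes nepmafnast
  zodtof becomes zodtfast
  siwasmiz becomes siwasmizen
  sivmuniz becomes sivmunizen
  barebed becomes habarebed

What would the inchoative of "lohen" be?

"lohen" has last vowel 'e'. The stems whose last vowel is 'e' (vedonled → havedonled, barebed → habarebed) add the prefix ha-.
So lohen → halohen.

halohen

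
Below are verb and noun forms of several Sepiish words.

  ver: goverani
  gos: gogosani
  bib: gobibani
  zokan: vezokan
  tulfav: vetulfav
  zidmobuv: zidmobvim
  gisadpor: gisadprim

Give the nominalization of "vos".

"vos" has 1 vowel. The stems with 1 vowel (ver → goverani, gos → gogosani, bib → gobibani) add go- … -ani around the stem.
The other patterns: stems with 2 vowels add the prefix ve-; stems with 3 vowels delete the last vowel and add -im.
So vos → govosani.

govosani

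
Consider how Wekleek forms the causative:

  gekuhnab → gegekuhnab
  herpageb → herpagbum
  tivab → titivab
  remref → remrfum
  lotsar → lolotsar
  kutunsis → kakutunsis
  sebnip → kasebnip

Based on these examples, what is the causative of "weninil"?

kaweninil

herpageb and gekuhnab both end in -b yet inflect differently (herpagbum, gegekuhnab), so the final letter is not what conditions the rule; the last vowel is.
"weninil" has last vowel 'i'. The stems whose last vowel is 'i' (kutunsis → kakutunsis, sebnip → kasebnip) add the prefix ka-.
So weninil → kaweninil.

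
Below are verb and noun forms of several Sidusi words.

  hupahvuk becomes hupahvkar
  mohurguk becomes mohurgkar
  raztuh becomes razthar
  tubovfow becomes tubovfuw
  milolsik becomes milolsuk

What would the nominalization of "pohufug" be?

pohufgar

hupahvuk and milolsik both end in -k yet inflect differently (hupahvkar, milolsuk), so the final letter is not what conditions the rule; the last vowel is.
"pohufug" has last vowel 'u'. The stems whose last vowel is 'u' (hupahvuk → hupahvkar, mohurguk → mohurgkar, raztuh → razthar) delete the last vowel and add -ar.
The other pattern: stems whose last vowel is 'i' or 'o' change the last vowel to 'u'.
So pohufug → pohufgar.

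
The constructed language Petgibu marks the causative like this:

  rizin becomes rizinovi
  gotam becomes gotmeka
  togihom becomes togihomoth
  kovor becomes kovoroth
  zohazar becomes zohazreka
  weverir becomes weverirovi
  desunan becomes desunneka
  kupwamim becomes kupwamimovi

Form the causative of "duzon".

weverir and kovor both end in -r yet inflect differently (weverirovi, kovoroth), so the final letter is not what conditions the rule; the last vowel is.
"duzon" has last vowel 'o'. The stems whose last vowel is 'o' (kovor → kovoroth, togihom → togihomoth) add -oth.
The other patterns: stems whose last vowel is 'i' add -ovi; stems whose last vowel is 'a' delete the last vowel and add -eka.
So duzon → duzonoth.

duzonoth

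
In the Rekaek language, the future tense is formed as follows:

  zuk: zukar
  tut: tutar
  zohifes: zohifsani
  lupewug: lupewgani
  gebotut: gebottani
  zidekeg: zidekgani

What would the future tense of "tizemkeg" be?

"tizemkeg" has 3 vowels. The stems with 3 vowels (zohifes → zohifsani, lupewug → lupewgani, gebotut → gebottani) delete the last vowel and add -ani.
The other pattern: stems with 1 vowel add -ar.
So tizemkeg → tizemkgani.

tizemkgani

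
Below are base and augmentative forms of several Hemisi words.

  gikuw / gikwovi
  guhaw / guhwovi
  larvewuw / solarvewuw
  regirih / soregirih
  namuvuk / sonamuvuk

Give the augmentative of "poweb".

powbovi

"poweb" has 2 vowels. The stems with 2 vowels (guhaw → guhwovi, gikuw → gikwovi) delete the last vowel and add -ovi.
So poweb → powbovi.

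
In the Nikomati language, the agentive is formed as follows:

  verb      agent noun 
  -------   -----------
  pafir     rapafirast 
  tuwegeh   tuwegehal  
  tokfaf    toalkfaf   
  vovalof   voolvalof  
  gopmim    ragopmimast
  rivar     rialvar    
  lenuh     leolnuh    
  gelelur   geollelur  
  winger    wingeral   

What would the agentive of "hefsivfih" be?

rahefsivfihast

rivar and pafir both end in -r yet inflect differently (rialvar, rapafirast), so the final letter is not what conditions the rule; the last vowel is.
"hefsivfih" has last vowel 'i'. The stems whose last vowel is 'i' (pafir → rapafirast, gopmim → ragopmimast) add ra- … -ast around the stem.
The other patterns: stems whose last vowel is 'a' insert -al- after the first vowel; stems whose last vowel is 'e' add -al; stems whose last vowel is 'o' or 'u' insert -ol- after the first vowel.
So hefsivfih → rahefsivfihast.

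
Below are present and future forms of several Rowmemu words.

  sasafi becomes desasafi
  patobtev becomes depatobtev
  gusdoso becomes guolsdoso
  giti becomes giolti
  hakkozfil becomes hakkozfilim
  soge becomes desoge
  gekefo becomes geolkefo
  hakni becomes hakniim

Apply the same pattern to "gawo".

gaolwo

"gawo" begins with g-. The stems beginning with g- (gusdoso → guolsdoso, giti → giolti, gekefo → geolkefo) insert -ol- after the first vowel.
So gawo → gaolwo.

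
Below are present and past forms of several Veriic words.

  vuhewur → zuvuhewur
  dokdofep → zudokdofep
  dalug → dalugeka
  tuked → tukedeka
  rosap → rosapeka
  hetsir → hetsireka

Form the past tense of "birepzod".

rosap and dokdofep both end in -p yet inflect differently (rosapeka, zudokdofep), so the final letter is not what conditions the rule; the number of vowels is.
"birepzod" has 3 vowels. The stems with 3 vowels (dokdofep → zudokdofep, vuhewur → zuvuhewur) add the prefix zu-.
The other pattern: stems with 2 vowels add -eka.
So birepzod → zubirepzod.

zubirepzod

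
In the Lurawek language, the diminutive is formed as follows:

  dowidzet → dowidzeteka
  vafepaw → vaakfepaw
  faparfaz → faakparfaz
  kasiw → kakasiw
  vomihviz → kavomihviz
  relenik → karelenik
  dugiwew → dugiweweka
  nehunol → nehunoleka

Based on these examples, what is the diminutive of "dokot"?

dokoteka

dugiwew and kasiw both end in -w yet inflect differently (dugiweweka, kakasiw), so the final letter is not what conditions the rule; the last vowel is.
"dokot" has last vowel 'o'. The one such stem in the data (nehunol → nehunoleka) adds -eka, so the same rule applies.
So dokot → dokoteka.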